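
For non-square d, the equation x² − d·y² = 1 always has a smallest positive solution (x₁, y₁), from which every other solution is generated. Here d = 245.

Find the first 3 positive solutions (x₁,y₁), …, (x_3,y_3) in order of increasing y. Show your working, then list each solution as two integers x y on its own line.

[15; 1,1,1,7,6,7,1,1,1,30] for √245; ℓ=10 ⇒ convergent index 9
step 0: (15, 1)  from 15·(1,0) + (0,1)
step 1: (16, 1)  from 1·(15,1) + (1,0)
step 2: (31, 2)  from 1·(16,1) + (15,1)
…
step 4: (360, 23)  from 7·(47,3) + (31,2)
…
step 8: (33825, 2161)  from 1·(18016,1151) + (15809,1010)
step 9: (51841, 3312)  from 1·(33825,2161) + (18016,1151)
→ (51841, 3312).  Check: 51841²=2687489281, 245·3312²=2687489280, difference 1.
(51841+3312√245)^2 = 5374978561 + 343394784√245
(51841+3312√245)^3 = 557288527109761 + 35603857991376√245

51841 3312
5374978561 343394784
557288527109761 35603857991376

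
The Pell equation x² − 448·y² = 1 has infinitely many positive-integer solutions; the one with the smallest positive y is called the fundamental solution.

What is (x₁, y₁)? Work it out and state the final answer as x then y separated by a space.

√448 = [21; 6,42, …], period ℓ=2 (even) → k=1
i=0: a=21 ⇒ p=21, q=1
i=1: a=6 ⇒ p=127, q=6
fundamental: x₁=127, y₁=6  (since 16129 − 448·36 = 1)

127 6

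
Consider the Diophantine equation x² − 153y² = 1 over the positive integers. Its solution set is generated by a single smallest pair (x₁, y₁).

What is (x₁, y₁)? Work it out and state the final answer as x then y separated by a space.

√153 = [12; 2,1,2,2,2,1,2,24, …], period ℓ=8 (even) → k=7
step 0: (12, 1)  from 12·(1,0) + (0,1)
step 1: (25, 2)  from 2·(12,1) + (1,0)
…
step 6: (804, 65)  from 1·(569,46) + (235,19)
step 7: (2177, 176)  from 2·(804,65) + (569,46)
→ (2177, 176).  Check: 2177²=4739329, 153·176²=4739328, difference 1.

2177 176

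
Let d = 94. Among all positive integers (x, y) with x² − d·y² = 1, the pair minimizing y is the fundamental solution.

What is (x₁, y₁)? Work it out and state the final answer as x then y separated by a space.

2143295 221064

√94 → a₀=9, period (1,2,3,1,1,…,2,1,18); ℓ=16 even so k=15
a_0=9:  p_0=9·1+0=9,  q_0=9·0+1=1
…
a_2=2:  p_2=2·10+9=29,  q_2=2·1+1=3
…
a_4=1:  p_4=1·97+29=126,  q_4=1·10+3=13
a_5=1:  p_5=1·126+97=223,  q_5=1·13+10=23
a_6=5:  p_6=5·223+126=1241,  q_6=5·23+13=128
a_7=1:  p_7=1·1241+223=1464,  q_7=1·128+23=151
a_8=8:  p_8=8·1464+1241=12953,  q_8=8·151+128=1336
…
a_10=5:  p_10=5·14417+12953=85038,  q_10=5·1487+1336=8771
…
a_12=1:  p_12=1·99455+85038=184493,  q_12=1·10258+8771=19029
…
a_14=2:  p_14=2·652934+184493=1490361,  q_14=2·67345+19029=153719
a_15=1:  p_15=1·1490361+652934=2143295,  q_15=1·153719+67345=221064
(x₁, y₁) = (2143295, 221064);  2143295² − 94·221064² = 1 ✓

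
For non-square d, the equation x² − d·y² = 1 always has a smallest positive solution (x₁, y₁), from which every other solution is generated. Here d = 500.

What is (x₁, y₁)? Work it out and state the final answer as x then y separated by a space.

√500 = [22; 2,1,3,2,1,…,1,2,44, …], period ℓ=14 (even) → k=13
a_0=22:  p_0=22·1+0=22,  q_0=22·0+1=1
a_1=2:  p_1=2·22+1=45,  q_1=2·1+0=2
…
a_3=3:  p_3=3·67+45=246,  q_3=3·3+2=11
…
a_5=1:  p_5=1·559+246=805,  q_5=1·25+11=36
a_6=1:  p_6=1·805+559=1364,  q_6=1·36+25=61
a_7=10:  p_7=10·1364+805=14445,  q_7=10·61+36=646
a_8=1:  p_8=1·14445+1364=15809,  q_8=1·646+61=707
…
a_10=2:  p_10=2·30254+15809=76317,  q_10=2·1353+707=3413
a_11=3:  p_11=3·76317+30254=259205,  q_11=3·3413+1353=11592
a_12=1:  p_12=1·259205+76317=335522,  q_12=1·11592+3413=15005
a_13=2:  p_13=2·335522+259205=930249,  q_13=2·15005+11592=41602
→ (930249, 41602).  Check: 930249²=865363202001, 500·41602²=865363202000, difference 1.

930249 41602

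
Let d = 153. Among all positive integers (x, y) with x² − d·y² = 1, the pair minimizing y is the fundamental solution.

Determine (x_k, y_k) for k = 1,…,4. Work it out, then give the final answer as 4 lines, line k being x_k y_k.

2177 176
9478657 766304
41270070401 3336487440
179689877047297 14527065547456

√153 → a₀=12, period (2,1,2,2,2,1,2,24); ℓ=8 even so k=7
i=0: a=12 ⇒ p=12, q=1
i=1: a=2 ⇒ p=25, q=2
…
i=3: a=2 ⇒ p=99, q=8
i=4: a=2 ⇒ p=235, q=19
…
i=6: a=1 ⇒ p=804, q=65
i=7: a=2 ⇒ p=2177, q=176
→ (2177, 176).  Check: 2177²=4739329, 153·176²=4739328, difference 1.
(x_2, y_2) = (2177·2177 + 153·176·176, 2177·176 + 176·2177) = (9478657, 766304)
(x_3, y_3) = (2177·9478657 + 153·176·766304, 2177·766304 + 176·9478657) = (41270070401, 3336487440)
(x_4, y_4) = (2177·41270070401 + 153·176·3336487440, 2177·3336487440 + 176·41270070401) = (179689877047297, 14527065547456)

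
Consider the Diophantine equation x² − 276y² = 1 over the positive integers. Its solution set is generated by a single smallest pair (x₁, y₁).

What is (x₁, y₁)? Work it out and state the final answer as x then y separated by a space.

√276 → a₀=16, period (1,1,1,1,2,2,2,1,1,1,1,32); ℓ=12 even so k=11
a_0=16:  p_0=16·1+0=16,  q_0=16·0+1=1
a_1=1:  p_1=1·16+1=17,  q_1=1·1+0=1
a_2=1:  p_2=1·17+16=33,  q_2=1·1+1=2
…
a_4=1:  p_4=1·50+33=83,  q_4=1·3+2=5
a_5=2:  p_5=2·83+50=216,  q_5=2·5+3=13
a_6=2:  p_6=2·216+83=515,  q_6=2·13+5=31
a_7=2:  p_7=2·515+216=1246,  q_7=2·31+13=75
…
a_9=1:  p_9=1·1761+1246=3007,  q_9=1·106+75=181
a_10=1:  p_10=1·3007+1761=4768,  q_10=1·181+106=287
a_11=1:  p_11=1·4768+3007=7775,  q_11=1·287+181=468
fundamental: x₁=7775, y₁=468  (since 60450625 − 276·219024 = 1)

7775 468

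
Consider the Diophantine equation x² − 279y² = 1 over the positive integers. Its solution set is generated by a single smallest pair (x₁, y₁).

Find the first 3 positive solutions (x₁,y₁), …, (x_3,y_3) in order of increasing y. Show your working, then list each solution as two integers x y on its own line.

1520 91
4620799 276640
14047227440 840985509

[16; 1,2,2,1,2,2,1,32] for √279; ℓ=8 ⇒ convergent index 7
k=0  a_k=16  p_k/q_k = 16/1
k=1  a_k=1  p_k/q_k = 17/1
k=2  a_k=2  p_k/q_k = 50/3
…
k=4  a_k=1  p_k/q_k = 167/10
…
k=6  a_k=2  p_k/q_k = 1069/64
k=7  a_k=1  p_k/q_k = 1520/91
(x₁, y₁) = (1520, 91);  1520² − 279·91² = 1 ✓
(x_2, y_2) = (1520·1520 + 279·91·91, 1520·91 + 91·1520) = (4620799, 276640)
(x_3, y_3) = (1520·4620799 + 279·91·276640, 1520·276640 + 91·4620799) = (14047227440, 840985509)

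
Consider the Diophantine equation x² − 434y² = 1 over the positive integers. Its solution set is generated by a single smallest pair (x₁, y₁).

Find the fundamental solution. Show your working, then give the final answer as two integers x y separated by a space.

125 6

√434 = [20; 1,4,1,40, …], period ℓ=4 (even) → k=3
k=0  a_k=20  p_k/q_k = 20/1
k=1  a_k=1  p_k/q_k = 21/1
k=2  a_k=4  p_k/q_k = 104/5
k=3  a_k=1  p_k/q_k = 125/6
(x₁, y₁) = (125, 6);  125² − 434·6² = 1 ✓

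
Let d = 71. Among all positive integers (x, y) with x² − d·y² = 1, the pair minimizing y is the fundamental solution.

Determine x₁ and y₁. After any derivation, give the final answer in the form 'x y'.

3480 413

√71 → a₀=8, period (2,2,1,7,1,2,2,16); ℓ=8 even so k=7
a_0=8:  p_0=8·1+0=8,  q_0=8·0+1=1
a_1=2:  p_1=2·8+1=17,  q_1=2·1+0=2
…
a_3=1:  p_3=1·42+17=59,  q_3=1·5+2=7
…
a_5=1:  p_5=1·455+59=514,  q_5=1·54+7=61
a_6=2:  p_6=2·514+455=1483,  q_6=2·61+54=176
a_7=2:  p_7=2·1483+514=3480,  q_7=2·176+61=413
→ (3480, 413).  Check: 3480²=12110400, 71·413²=12110399, difference 1.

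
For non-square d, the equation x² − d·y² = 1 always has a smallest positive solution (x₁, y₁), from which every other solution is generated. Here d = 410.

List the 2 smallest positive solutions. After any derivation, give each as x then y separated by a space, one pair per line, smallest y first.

81 4
13121 648

√410 → a₀=20, period (4,40); ℓ=2 even so k=1
i=0: a=20 ⇒ p=20, q=1
i=1: a=4 ⇒ p=81, q=4
→ (81, 4).  Check: 81²=6561, 410·4²=6560, difference 1.
(x_2, y_2) = (81·81 + 410·4·4, 81·4 + 4·81) = (13121, 648)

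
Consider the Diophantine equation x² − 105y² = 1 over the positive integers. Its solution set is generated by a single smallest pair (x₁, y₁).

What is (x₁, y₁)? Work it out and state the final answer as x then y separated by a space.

[10; 4,20] for √105; ℓ=2 ⇒ convergent index 1
i=0: a=10 ⇒ p=10, q=1
i=1: a=4 ⇒ p=41, q=4
(x₁, y₁) = (41, 4);  41² − 105·4² = 1 ✓

41 4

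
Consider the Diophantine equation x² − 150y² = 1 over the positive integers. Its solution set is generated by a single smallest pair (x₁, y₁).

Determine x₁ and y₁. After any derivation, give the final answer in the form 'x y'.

[12; 4,24] for √150; ℓ=2 ⇒ convergent index 1
a_0=12:  p_0=12·1+0=12,  q_0=12·0+1=1
a_1=4:  p_1=4·12+1=49,  q_1=4·1+0=4
→ (49, 4).  Check: 49²=2401, 150·4²=2400, difference 1.

49 4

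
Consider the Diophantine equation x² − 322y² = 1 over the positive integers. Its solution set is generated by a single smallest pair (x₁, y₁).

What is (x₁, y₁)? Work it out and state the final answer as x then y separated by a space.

323 18

[17; 1,16,1,34] for √322; ℓ=4 ⇒ convergent index 3
k=0  a_k=17  p_k/q_k = 17/1
…
k=2  a_k=16  p_k/q_k = 305/17
k=3  a_k=1  p_k/q_k = 323/18
→ (323, 18).  Check: 323²=104329, 322·18²=104328, difference 1.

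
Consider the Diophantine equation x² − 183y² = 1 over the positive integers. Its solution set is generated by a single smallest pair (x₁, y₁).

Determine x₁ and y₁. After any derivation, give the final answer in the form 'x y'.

487 36

√183 → a₀=13, period (1,1,8,1,1,26); ℓ=6 even so k=5
step 0: (13, 1)  from 13·(1,0) + (0,1)
step 1: (14, 1)  from 1·(13,1) + (1,0)
…
step 3: (230, 17)  from 8·(27,2) + (14,1)
step 4: (257, 19)  from 1·(230,17) + (27,2)
step 5: (487, 36)  from 1·(257,19) + (230,17)
→ (487, 36).  Check: 487²=237169, 183·36²=237168, difference 1.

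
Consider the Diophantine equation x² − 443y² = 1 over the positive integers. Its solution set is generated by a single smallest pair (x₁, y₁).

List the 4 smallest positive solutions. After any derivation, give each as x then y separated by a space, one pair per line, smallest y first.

d=443: √d = [21; 21,42] (ℓ=2, even), read p_1/q_1
i=0: a=21 ⇒ p=21, q=1
i=1: a=21 ⇒ p=442, q=21
(x₁, y₁) = (442, 21);  442² − 443·21² = 1 ✓
(x_2, y_2) = (442·442 + 443·21·21, 442·21 + 21·442) = (390727, 18564)
(x_3, y_3) = (442·390727 + 443·21·18564, 442·18564 + 21·390727) = (345402226, 16410555)
(x_4, y_4) = (442·345402226 + 443·21·16410555, 442·16410555 + 21·345402226) = (305335177057, 14506912056)

442 21
390727 18564
345402226 16410555
305335177057 14506912056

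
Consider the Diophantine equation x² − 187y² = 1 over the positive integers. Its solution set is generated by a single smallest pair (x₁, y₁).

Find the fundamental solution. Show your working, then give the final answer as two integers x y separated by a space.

1682 123

√187 → a₀=13, period (1,2,13,2,1,26); ℓ=6 even so k=5
i=0: a=13 ⇒ p=13, q=1
…
i=3: a=13 ⇒ p=547, q=40
i=4: a=2 ⇒ p=1135, q=83
i=5: a=1 ⇒ p=1682, q=123
(x₁, y₁) = (1682, 123);  1682² − 187·123² = 1 ✓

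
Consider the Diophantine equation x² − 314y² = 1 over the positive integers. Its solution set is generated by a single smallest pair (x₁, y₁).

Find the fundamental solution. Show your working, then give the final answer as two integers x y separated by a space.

392499 22150

d=314: √d = [17; 1,2,1,1,2,1,34] (ℓ=7, odd), read p_13/q_13
k=0  a_k=17  p_k/q_k = 17/1
…
k=3  a_k=1  p_k/q_k = 71/4
k=4  a_k=1  p_k/q_k = 124/7
…
k=6  a_k=1  p_k/q_k = 443/25
…
k=9  a_k=2  p_k/q_k = 47029/2654
k=10  a_k=1  p_k/q_k = 62853/3547
k=11  a_k=1  p_k/q_k = 109882/6201
k=12  a_k=2  p_k/q_k = 282617/15949
k=13  a_k=1  p_k/q_k = 392499/22150
(x₁, y₁) = (392499, 22150);  392499² − 314·22150² = 1 ✓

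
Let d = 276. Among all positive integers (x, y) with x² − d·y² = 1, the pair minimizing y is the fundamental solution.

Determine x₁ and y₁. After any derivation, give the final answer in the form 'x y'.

[16; 1,1,1,1,2,2,2,1,1,1,1,32] for √276; ℓ=12 ⇒ convergent index 11
a_0=16:  p_0=16·1+0=16,  q_0=16·0+1=1
a_1=1:  p_1=1·16+1=17,  q_1=1·1+0=1
a_2=1:  p_2=1·17+16=33,  q_2=1·1+1=2
a_3=1:  p_3=1·33+17=50,  q_3=1·2+1=3
a_4=1:  p_4=1·50+33=83,  q_4=1·3+2=5
a_5=2:  p_5=2·83+50=216,  q_5=2·5+3=13
…
a_7=2:  p_7=2·515+216=1246,  q_7=2·31+13=75
a_8=1:  p_8=1·1246+515=1761,  q_8=1·75+31=106
…
a_10=1:  p_10=1·3007+1761=4768,  q_10=1·181+106=287
a_11=1:  p_11=1·4768+3007=7775,  q_11=1·287+181=468
→ (7775, 468).  Check: 7775²=60450625, 276·468²=60450624, difference 1.

7775 468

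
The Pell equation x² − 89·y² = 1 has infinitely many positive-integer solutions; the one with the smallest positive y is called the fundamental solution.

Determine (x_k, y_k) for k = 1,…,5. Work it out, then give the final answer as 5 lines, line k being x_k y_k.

d=89: √d = [9; 2,3,3,2,18] (ℓ=5, odd), read p_9/q_9
i=0: a=9 ⇒ p=9, q=1
…
i=6: a=2 ⇒ p=18934, q=2007
…
i=8: a=3 ⇒ p=216991, q=23001
i=9: a=2 ⇒ p=500001, q=53000
fundamental: x₁=500001, y₁=53000  (since 250001000001 − 89·2809000000 = 1)
(500001+53000√89)^2 = 500002000001 + 53000106000√89
(500001+53000√89)^3 = 500003000004500001 + 53000212000159000√89
(500001+53000√89)^4 = 500004000010000008000001 + 53000318000530000212000√89
(500001+53000√89)^5 = 500005000017500025000012500001 + 53000424001113001060000265000√89

500001 53000
500002000001 53000106000
500003000004500001 53000212000159000
500004000010000008000001 53000318000530000212000
500005000017500025000012500001 53000424001113001060000265000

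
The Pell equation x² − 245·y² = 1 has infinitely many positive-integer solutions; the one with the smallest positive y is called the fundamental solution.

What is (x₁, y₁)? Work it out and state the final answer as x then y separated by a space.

51841 3312

√245 → a₀=15, period (1,1,1,7,6,7,1,1,1,30); ℓ=10 even so k=9
a_0=15:  p_0=15·1+0=15,  q_0=15·0+1=1
…
a_6=7:  p_6=7·2207+360=15809,  q_6=7·141+23=1010
a_7=1:  p_7=1·15809+2207=18016,  q_7=1·1010+141=1151
a_8=1:  p_8=1·18016+15809=33825,  q_8=1·1151+1010=2161
a_9=1:  p_9=1·33825+18016=51841,  q_9=1·2161+1151=3312
fundamental: x₁=51841, y₁=3312  (since 2687489281 − 245·10969344 = 1)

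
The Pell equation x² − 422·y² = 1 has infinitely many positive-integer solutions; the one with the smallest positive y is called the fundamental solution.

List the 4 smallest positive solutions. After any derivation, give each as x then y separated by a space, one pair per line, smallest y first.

7022501 341850
98631040590001 4801283933700
1385273162348638202501 67434042451384025550
19456164335732849620362360001 947111261097768740333867400

[20; 1,1,5,2,1,…,1,1,40] for √422; ℓ=14 ⇒ convergent index 13
i=0: a=20 ⇒ p=20, q=1
i=1: a=1 ⇒ p=21, q=1
i=2: a=1 ⇒ p=41, q=2
i=3: a=5 ⇒ p=226, q=11
…
i=5: a=1 ⇒ p=719, q=35
…
i=7: a=20 ⇒ p=53719, q=2615
i=8: a=3 ⇒ p=163807, q=7974
i=9: a=1 ⇒ p=217526, q=10589
i=10: a=2 ⇒ p=598859, q=29152
i=11: a=5 ⇒ p=3211821, q=156349
i=12: a=1 ⇒ p=3810680, q=185501
i=13: a=1 ⇒ p=7022501, q=341850
(x₁, y₁) = (7022501, 341850);  7022501² − 422·341850² = 1 ✓
(7022501+341850√422)^2 = 98631040590001 + 4801283933700√422
(7022501+341850√422)^3 = 1385273162348638202501 + 67434042451384025550√422
(7022501+341850√422)^4 = 19456164335732849620362360001 + 947111261097768740333867400√422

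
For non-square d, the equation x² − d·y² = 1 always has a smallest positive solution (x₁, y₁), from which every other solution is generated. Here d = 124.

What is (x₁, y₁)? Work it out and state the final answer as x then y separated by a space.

4620799 414960

√124 = [11; 7,2,1,1,1,…,2,7,22, …], period ℓ=16 (even) → k=15
step 0: (11, 1)  from 11·(1,0) + (0,1)
…
step 3: (245, 22)  from 1·(167,15) + (78,7)
…
step 7: (3040, 273)  from 1·(2383,214) + (657,59)
step 8: (14543, 1306)  from 4·(3040,273) + (2383,214)
step 9: (17583, 1579)  from 1·(14543,1306) + (3040,273)
…
step 12: (152167, 13665)  from 1·(84875,7622) + (67292,6043)
step 13: (237042, 21287)  from 1·(152167,13665) + (84875,7622)
step 14: (626251, 56239)  from 2·(237042,21287) + (152167,13665)
step 15: (4620799, 414960)  from 7·(626251,56239) + (237042,21287)
(x₁, y₁) = (4620799, 414960);  4620799² − 124·414960² = 1 ✓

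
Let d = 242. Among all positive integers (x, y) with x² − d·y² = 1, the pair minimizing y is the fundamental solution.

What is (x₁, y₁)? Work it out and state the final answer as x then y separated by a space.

19601 1260

d=242: √d = [15; 1,1,3,1,14,1,3,1,1,30] (ℓ=10, even), read p_9/q_9
a_0=15:  p_0=15·1+0=15,  q_0=15·0+1=1
a_1=1:  p_1=1·15+1=16,  q_1=1·1+0=1
…
a_5=14:  p_5=14·140+109=2069,  q_5=14·9+7=133
a_6=1:  p_6=1·2069+140=2209,  q_6=1·133+9=142
…
a_8=1:  p_8=1·8696+2209=10905,  q_8=1·559+142=701
a_9=1:  p_9=1·10905+8696=19601,  q_9=1·701+559=1260
→ (19601, 1260).  Check: 19601²=384199201, 242·1260²=384199200, difference 1.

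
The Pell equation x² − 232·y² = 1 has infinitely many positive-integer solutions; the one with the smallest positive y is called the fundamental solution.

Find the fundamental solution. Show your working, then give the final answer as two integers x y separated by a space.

19603 1287

√232 = [15; 4,3,7,3,4,30, …], period ℓ=6 (even) → k=5
k=0  a_k=15  p_k/q_k = 15/1
…
k=2  a_k=3  p_k/q_k = 198/13
k=3  a_k=7  p_k/q_k = 1447/95
k=4  a_k=3  p_k/q_k = 4539/298
k=5  a_k=4  p_k/q_k = 19603/1287
(x₁, y₁) = (19603, 1287);  19603² − 232·1287² = 1 ✓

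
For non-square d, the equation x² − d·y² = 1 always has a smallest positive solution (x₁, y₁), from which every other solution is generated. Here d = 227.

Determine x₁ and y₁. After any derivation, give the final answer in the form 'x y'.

√227 → a₀=15, period (15,30); ℓ=2 even so k=1
a_0=15:  p_0=15·1+0=15,  q_0=15·0+1=1
a_1=15:  p_1=15·15+1=226,  q_1=15·1+0=15
(x₁, y₁) = (226, 15);  226² − 227·15² = 1 ✓

226 15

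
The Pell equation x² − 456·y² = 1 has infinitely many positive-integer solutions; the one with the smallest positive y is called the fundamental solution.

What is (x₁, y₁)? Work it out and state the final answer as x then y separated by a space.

d=456: √d = [21; 2,1,4,1,2,42] (ℓ=6, even), read p_5/q_5
k=0  a_k=21  p_k/q_k = 21/1
…
k=3  a_k=4  p_k/q_k = 299/14
k=4  a_k=1  p_k/q_k = 363/17
k=5  a_k=2  p_k/q_k = 1025/48
(x₁, y₁) = (1025, 48);  1025² − 456·48² = 1 ✓

1025 48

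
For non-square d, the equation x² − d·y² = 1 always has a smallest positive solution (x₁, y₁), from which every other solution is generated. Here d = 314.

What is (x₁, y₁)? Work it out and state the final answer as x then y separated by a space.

√314 → a₀=17, period (1,2,1,1,2,1,34); ℓ=7 odd so k=13
step 0: (17, 1)  from 17·(1,0) + (0,1)
…
step 5: (319, 18)  from 2·(124,7) + (71,4)
step 6: (443, 25)  from 1·(319,18) + (124,7)
…
step 9: (47029, 2654)  from 2·(15824,893) + (15381,868)
…
step 11: (109882, 6201)  from 1·(62853,3547) + (47029,2654)
step 12: (282617, 15949)  from 2·(109882,6201) + (62853,3547)
step 13: (392499, 22150)  from 1·(282617,15949) + (109882,6201)
(x₁, y₁) = (392499, 22150);  392499² − 314·22150² = 1 ✓

392499 22150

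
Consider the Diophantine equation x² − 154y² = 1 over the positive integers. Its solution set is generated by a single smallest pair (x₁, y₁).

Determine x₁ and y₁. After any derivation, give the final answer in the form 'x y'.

21295 1716

[12; 2,2,3,1,2,1,3,2,2,24] for √154; ℓ=10 ⇒ convergent index 9
k=0  a_k=12  p_k/q_k = 12/1
…
k=2  a_k=2  p_k/q_k = 62/5
k=3  a_k=3  p_k/q_k = 211/17
k=4  a_k=1  p_k/q_k = 273/22
…
k=6  a_k=1  p_k/q_k = 1030/83
k=7  a_k=3  p_k/q_k = 3847/310
k=8  a_k=2  p_k/q_k = 8724/703
k=9  a_k=2  p_k/q_k = 21295/1716
(x₁, y₁) = (21295, 1716);  21295² − 154·1716² = 1 ✓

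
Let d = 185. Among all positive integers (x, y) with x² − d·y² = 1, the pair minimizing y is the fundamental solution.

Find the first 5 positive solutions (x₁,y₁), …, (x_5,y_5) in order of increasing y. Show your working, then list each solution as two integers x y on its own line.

9249 680
171088001 12578640
3164785833249 232679682040
58542208172352001 4304108745797280
1082913763607381481249 79617403347078403400

√185 → a₀=13, period (1,1,1,1,26); ℓ=5 odd so k=9
k=0  a_k=13  p_k/q_k = 13/1
k=1  a_k=1  p_k/q_k = 14/1
…
k=4  a_k=1  p_k/q_k = 68/5
…
k=6  a_k=1  p_k/q_k = 1877/138
k=7  a_k=1  p_k/q_k = 3686/271
k=8  a_k=1  p_k/q_k = 5563/409
k=9  a_k=1  p_k/q_k = 9249/680
(x₁, y₁) = (9249, 680);  9249² − 185·680² = 1 ✓
k=2:  x_2 = 9249·9249+185·680·680 = 171088001,  y_2 = 9249·680+680·9249 = 12578640
k=3:  x_3 = 9249·171088001+185·680·12578640 = 3164785833249,  y_3 = 9249·12578640+680·171088001 = 232679682040
k=4:  x_4 = 9249·3164785833249+185·680·232679682040 = 58542208172352001,  y_4 = 9249·232679682040+680·3164785833249 = 4304108745797280
k=5:  x_5 = 9249·58542208172352001+185·680·4304108745797280 = 1082913763607381481249,  y_5 = 9249·4304108745797280+680·58542208172352001 = 79617403347078403400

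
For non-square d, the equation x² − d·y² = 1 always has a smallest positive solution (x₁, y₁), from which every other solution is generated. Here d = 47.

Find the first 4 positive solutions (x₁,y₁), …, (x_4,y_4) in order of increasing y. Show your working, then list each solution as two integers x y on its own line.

48 7
4607 672
442224 64505
42448897 6191808

[6; 1,5,1,12] for √47; ℓ=4 ⇒ convergent index 3
k=0  a_k=6  p_k/q_k = 6/1
…
k=2  a_k=5  p_k/q_k = 41/6
k=3  a_k=1  p_k/q_k = 48/7
fundamental: x₁=48, y₁=7  (since 2304 − 47·49 = 1)
k=2:  x_2 = 48·48+47·7·7 = 4607,  y_2 = 48·7+7·48 = 672
k=3:  x_3 = 48·4607+47·7·672 = 442224,  y_3 = 48·672+7·4607 = 64505
k=4:  x_4 = 48·442224+47·7·64505 = 42448897,  y_4 = 48·64505+7·442224 = 6191808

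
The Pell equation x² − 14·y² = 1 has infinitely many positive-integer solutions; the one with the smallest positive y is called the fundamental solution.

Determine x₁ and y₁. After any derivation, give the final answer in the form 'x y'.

√14 = [3; 1,2,1,6, …], period ℓ=4 (even) → k=3
a_0=3:  p_0=3·1+0=3,  q_0=3·0+1=1
…
a_2=2:  p_2=2·4+3=11,  q_2=2·1+1=3
a_3=1:  p_3=1·11+4=15,  q_3=1·3+1=4
(x₁, y₁) = (15, 4);  15² − 14·4² = 1 ✓

15 4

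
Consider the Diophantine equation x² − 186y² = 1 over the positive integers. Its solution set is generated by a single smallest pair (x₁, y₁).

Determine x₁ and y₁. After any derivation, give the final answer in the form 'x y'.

d=186: √d = [13; 1,1,1,3,4,3,1,1,1,26] (ℓ=10, even), read p_9/q_9
a_0=13:  p_0=13·1+0=13,  q_0=13·0+1=1
a_1=1:  p_1=1·13+1=14,  q_1=1·1+0=1
…
a_3=1:  p_3=1·27+14=41,  q_3=1·2+1=3
a_4=3:  p_4=3·41+27=150,  q_4=3·3+2=11
a_5=4:  p_5=4·150+41=641,  q_5=4·11+3=47
a_6=3:  p_6=3·641+150=2073,  q_6=3·47+11=152
a_7=1:  p_7=1·2073+641=2714,  q_7=1·152+47=199
a_8=1:  p_8=1·2714+2073=4787,  q_8=1·199+152=351
a_9=1:  p_9=1·4787+2714=7501,  q_9=1·351+199=550
fundamental: x₁=7501, y₁=550  (since 56265001 − 186·302500 = 1)

7501 550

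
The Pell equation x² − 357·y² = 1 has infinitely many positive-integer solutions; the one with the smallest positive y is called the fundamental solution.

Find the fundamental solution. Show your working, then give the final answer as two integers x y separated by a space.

3401 180

d=357: √d = [18; 1,8,2,8,1,36] (ℓ=6, even), read p_5/q_5
step 0: (18, 1)  from 18·(1,0) + (0,1)
…
step 2: (170, 9)  from 8·(19,1) + (18,1)
step 3: (359, 19)  from 2·(170,9) + (19,1)
step 4: (3042, 161)  from 8·(359,19) + (170,9)
step 5: (3401, 180)  from 1·(3042,161) + (359,19)
(x₁, y₁) = (3401, 180);  3401² − 357·180² = 1 ✓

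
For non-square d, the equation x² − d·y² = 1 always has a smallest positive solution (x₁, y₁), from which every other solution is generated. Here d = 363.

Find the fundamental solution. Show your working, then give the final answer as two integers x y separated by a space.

362 19

√363 = [19; 19,38, …], period ℓ=2 (even) → k=1
k=0  a_k=19  p_k/q_k = 19/1
k=1  a_k=19  p_k/q_k = 362/19
→ (362, 19).  Check: 362²=131044, 363·19²=131043, difference 1.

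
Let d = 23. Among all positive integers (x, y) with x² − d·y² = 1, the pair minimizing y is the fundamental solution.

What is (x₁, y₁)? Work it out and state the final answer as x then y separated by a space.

d=23: √d = [4; 1,3,1,8] (ℓ=4, even), read p_3/q_3
i=0: a=4 ⇒ p=4, q=1
…
i=2: a=3 ⇒ p=19, q=4
i=3: a=1 ⇒ p=24, q=5
(x₁, y₁) = (24, 5);  24² − 23·5² = 1 ✓

24 5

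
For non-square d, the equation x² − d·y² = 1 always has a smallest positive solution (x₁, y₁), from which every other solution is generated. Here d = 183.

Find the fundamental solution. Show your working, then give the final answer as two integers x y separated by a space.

487 36

√183 → a₀=13, period (1,1,8,1,1,26); ℓ=6 even so k=5
step 0: (13, 1)  from 13·(1,0) + (0,1)
…
step 4: (257, 19)  from 1·(230,17) + (27,2)
step 5: (487, 36)  from 1·(257,19) + (230,17)
(x₁, y₁) = (487, 36);  487² − 183·36² = 1 ✓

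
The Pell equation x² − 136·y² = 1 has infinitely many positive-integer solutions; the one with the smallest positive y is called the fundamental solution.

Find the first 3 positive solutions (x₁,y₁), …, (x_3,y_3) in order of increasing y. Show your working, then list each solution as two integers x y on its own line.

d=136: √d = [11; 1,1,1,22] (ℓ=4, even), read p_3/q_3
a_0=11:  p_0=11·1+0=11,  q_0=11·0+1=1
…
a_2=1:  p_2=1·12+11=23,  q_2=1·1+1=2
a_3=1:  p_3=1·23+12=35,  q_3=1·2+1=3
→ (35, 3).  Check: 35²=1225, 136·3²=1224, difference 1.
(35+3√136)^2 = 2449 + 210√136
(35+3√136)^3 = 171395 + 14697√136

35 3
2449 210
171395 14697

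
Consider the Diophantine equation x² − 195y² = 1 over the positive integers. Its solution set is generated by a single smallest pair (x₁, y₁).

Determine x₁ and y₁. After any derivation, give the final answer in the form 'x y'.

14 1

√195 = [13; 1,26, …], period ℓ=2 (even) → k=1
a_0=13:  p_0=13·1+0=13,  q_0=13·0+1=1
a_1=1:  p_1=1·13+1=14,  q_1=1·1+0=1
(x₁, y₁) = (14, 1);  14² − 195·1² = 1 ✓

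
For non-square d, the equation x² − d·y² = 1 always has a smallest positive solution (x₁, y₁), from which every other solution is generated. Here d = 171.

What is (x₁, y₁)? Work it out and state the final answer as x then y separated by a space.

170 13

√171 → a₀=13, period (13,26); ℓ=2 even so k=1
step 0: (13, 1)  from 13·(1,0) + (0,1)
step 1: (170, 13)  from 13·(13,1) + (1,0)
(x₁, y₁) = (170, 13);  170² − 171·13² = 1 ✓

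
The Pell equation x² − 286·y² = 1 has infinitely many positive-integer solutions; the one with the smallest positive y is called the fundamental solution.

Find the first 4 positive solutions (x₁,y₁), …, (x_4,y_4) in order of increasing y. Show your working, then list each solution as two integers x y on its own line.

[16; 1,10,3,3,2,3,3,10,1,32] for √286; ℓ=10 ⇒ convergent index 9
a_0=16:  p_0=16·1+0=16,  q_0=16·0+1=1
…
a_2=10:  p_2=10·17+16=186,  q_2=10·1+1=11
a_3=3:  p_3=3·186+17=575,  q_3=3·11+1=34
…
a_8=10:  p_8=10·49703+15102=512132,  q_8=10·2939+893=30283
a_9=1:  p_9=1·512132+49703=561835,  q_9=1·30283+2939=33222
(x₁, y₁) = (561835, 33222);  561835² − 286·33222² = 1 ✓
(x_2, y_2) = (561835·561835 + 286·33222·33222, 561835·33222 + 33222·561835) = (631317134449, 37330564740)
(x_3, y_3) = (561835·631317134449 + 286·33222·37330564740, 561835·37330564740 + 33222·631317134449) = (709392124465745995, 41947235681362578)
(x_4, y_4) = (561835·709392124465745995 + 286·33222·41947235681362578, 561835·41947235681362578 + 33222·709392124465745995) = (797122648497793485067201, 47134850318039357456520)

561835 33222
631317134449 37330564740
709392124465745995 41947235681362578
797122648497793485067201 47134850318039357456520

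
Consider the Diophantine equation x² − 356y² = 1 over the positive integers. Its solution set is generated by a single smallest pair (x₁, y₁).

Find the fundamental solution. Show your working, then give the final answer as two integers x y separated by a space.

500001 26500

d=356: √d = [18; 1,6,1,1,2,…,6,1,36] (ℓ=14, even), read p_13/q_13
a_0=18:  p_0=18·1+0=18,  q_0=18·0+1=1
a_1=1:  p_1=1·18+1=19,  q_1=1·1+0=1
…
a_3=1:  p_3=1·132+19=151,  q_3=1·7+1=8
a_4=1:  p_4=1·151+132=283,  q_4=1·8+7=15
a_5=2:  p_5=2·283+151=717,  q_5=2·15+8=38
…
a_7=8:  p_7=8·1000+717=8717,  q_7=8·53+38=462
…
a_9=2:  p_9=2·9717+8717=28151,  q_9=2·515+462=1492
…
a_12=6:  p_12=6·66019+37868=433982,  q_12=6·3499+2007=23001
a_13=1:  p_13=1·433982+66019=500001,  q_13=1·23001+3499=26500
(x₁, y₁) = (500001, 26500);  500001² − 356·26500² = 1 ✓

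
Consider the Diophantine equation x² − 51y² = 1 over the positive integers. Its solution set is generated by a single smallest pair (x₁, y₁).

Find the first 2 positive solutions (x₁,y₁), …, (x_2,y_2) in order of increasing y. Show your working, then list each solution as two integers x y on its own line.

50 7
4999 700

[7; 7,14] for √51; ℓ=2 ⇒ convergent index 1
step 0: (7, 1)  from 7·(1,0) + (0,1)
step 1: (50, 7)  from 7·(7,1) + (1,0)
(x₁, y₁) = (50, 7);  50² − 51·7² = 1 ✓
(50+7√51)^2 = 4999 + 700√51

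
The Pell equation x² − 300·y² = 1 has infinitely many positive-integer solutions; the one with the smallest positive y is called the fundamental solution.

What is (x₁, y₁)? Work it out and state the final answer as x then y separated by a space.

1351 78

√300 → a₀=17, period (3,8,3,34); ℓ=4 even so k=3
i=0: a=17 ⇒ p=17, q=1
i=1: a=3 ⇒ p=52, q=3
i=2: a=8 ⇒ p=433, q=25
i=3: a=3 ⇒ p=1351, q=78
→ (1351, 78).  Check: 1351²=1825201, 300·78²=1825200, difference 1.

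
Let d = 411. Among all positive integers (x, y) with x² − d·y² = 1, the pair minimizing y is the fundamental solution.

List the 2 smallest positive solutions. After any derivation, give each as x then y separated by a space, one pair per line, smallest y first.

49730 2453
4946145799 243975380

[20; 3,1,1,1,19,1,1,1,3,40] for √411; ℓ=10 ⇒ convergent index 9
i=0: a=20 ⇒ p=20, q=1
…
i=8: a=1 ⇒ p=13583, q=670
i=9: a=3 ⇒ p=49730, q=2453
(x₁, y₁) = (49730, 2453);  49730² − 411·2453² = 1 ✓
(x_2, y_2) = (49730·49730 + 411·2453·2453, 49730·2453 + 2453·49730) = (4946145799, 243975380)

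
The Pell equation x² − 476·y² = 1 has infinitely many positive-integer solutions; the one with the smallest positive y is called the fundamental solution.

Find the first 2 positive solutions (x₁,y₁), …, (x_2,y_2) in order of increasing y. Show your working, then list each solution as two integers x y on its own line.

28799 1320
1658764801 76029360

√476 = [21; 1,4,2,10,2,4,1,42, …], period ℓ=8 (even) → k=7
step 0: (21, 1)  from 21·(1,0) + (0,1)
…
step 4: (2509, 115)  from 10·(240,11) + (109,5)
…
step 6: (23541, 1079)  from 4·(5258,241) + (2509,115)
step 7: (28799, 1320)  from 1·(23541,1079) + (5258,241)
fundamental: x₁=28799, y₁=1320  (since 829382401 − 476·1742400 = 1)
(x_2, y_2) = (28799·28799 + 476·1320·1320, 28799·1320 + 1320·28799) = (1658764801, 76029360)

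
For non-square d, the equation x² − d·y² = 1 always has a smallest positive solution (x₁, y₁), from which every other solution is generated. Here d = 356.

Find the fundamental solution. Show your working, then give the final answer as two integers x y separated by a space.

d=356: √d = [18; 1,6,1,1,2,…,6,1,36] (ℓ=14, even), read p_13/q_13
i=0: a=18 ⇒ p=18, q=1
…
i=2: a=6 ⇒ p=132, q=7
i=3: a=1 ⇒ p=151, q=8
…
i=5: a=2 ⇒ p=717, q=38
…
i=12: a=6 ⇒ p=433982, q=23001
i=13: a=1 ⇒ p=500001, q=26500
fundamental: x₁=500001, y₁=26500  (since 250001000001 − 356·702250000 = 1)

500001 26500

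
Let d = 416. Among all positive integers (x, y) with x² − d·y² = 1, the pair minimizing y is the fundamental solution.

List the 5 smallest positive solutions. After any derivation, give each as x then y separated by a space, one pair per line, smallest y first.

√416 → a₀=20, period (2,1,1,9,1,1,2,40); ℓ=8 even so k=7
step 0: (20, 1)  from 20·(1,0) + (0,1)
…
step 3: (102, 5)  from 1·(61,3) + (41,2)
…
step 6: (2060, 101)  from 1·(1081,53) + (979,48)
step 7: (5201, 255)  from 2·(2060,101) + (1081,53)
fundamental: x₁=5201, y₁=255  (since 27050401 − 416·65025 = 1)
(5201+255√416)^2 = 54100801 + 2652510√416
(5201+255√416)^3 = 562756526801 + 27591408765√416
(5201+255√416)^4 = 5853793337683201 + 287005831321020√416
(5201+255√416)^5 = 60891157735824130001 + 2985434629809841275√416

5201 255
54100801 2652510
562756526801 27591408765
5853793337683201 287005831321020
60891157735824130001 2985434629809841275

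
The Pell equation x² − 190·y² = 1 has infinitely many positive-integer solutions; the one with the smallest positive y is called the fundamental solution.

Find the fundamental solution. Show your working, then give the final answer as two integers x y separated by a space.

√190 = [13; 1,3,1,1,1,…,3,1,26, …], period ℓ=14 (even) → k=13
k=0  a_k=13  p_k/q_k = 13/1
…
k=10  a_k=1  p_k/q_k = 7085/514
…
k=12  a_k=3  p_k/q_k = 40787/2959
k=13  a_k=1  p_k/q_k = 52021/3774
(x₁, y₁) = (52021, 3774);  52021² − 190·3774² = 1 ✓

52021 3774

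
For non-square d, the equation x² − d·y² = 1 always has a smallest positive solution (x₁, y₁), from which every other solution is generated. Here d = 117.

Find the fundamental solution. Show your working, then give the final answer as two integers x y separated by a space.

√117 = [10; 1,4,2,4,1,20, …], period ℓ=6 (even) → k=5
i=0: a=10 ⇒ p=10, q=1
…
i=2: a=4 ⇒ p=54, q=5
…
i=4: a=4 ⇒ p=530, q=49
i=5: a=1 ⇒ p=649, q=60
(x₁, y₁) = (649, 60);  649² − 117·60² = 1 ✓

649 60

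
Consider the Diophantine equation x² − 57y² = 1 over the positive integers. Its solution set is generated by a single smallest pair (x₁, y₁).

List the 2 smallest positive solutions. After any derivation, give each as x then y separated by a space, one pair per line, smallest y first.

d=57: √d = [7; 1,1,4,1,1,14] (ℓ=6, even), read p_5/q_5
a_0=7:  p_0=7·1+0=7,  q_0=7·0+1=1
a_1=1:  p_1=1·7+1=8,  q_1=1·1+0=1
…
a_3=4:  p_3=4·15+8=68,  q_3=4·2+1=9
a_4=1:  p_4=1·68+15=83,  q_4=1·9+2=11
a_5=1:  p_5=1·83+68=151,  q_5=1·11+9=20
(x₁, y₁) = (151, 20);  151² − 57·20² = 1 ✓
k=2:  x_2 = 151·151+57·20·20 = 45601,  y_2 = 151·20+20·151 = 6040

151 20
45601 6040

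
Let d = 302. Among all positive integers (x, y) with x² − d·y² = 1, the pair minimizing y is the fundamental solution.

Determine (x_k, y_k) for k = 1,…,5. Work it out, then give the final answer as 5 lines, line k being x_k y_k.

4276623 246092
36579008568257 2104885414632
312869258720405635599 18003602753159249380
2676047735673238042056036097 153989243234046232237072848
22888894590955867721004902116885263 1317107878734614996094061229615228

[17; 2,1,1,1,4,…,1,2,34] for √302; ℓ=16 ⇒ convergent index 15
k=0  a_k=17  p_k/q_k = 17/1
…
k=2  a_k=1  p_k/q_k = 52/3
k=3  a_k=1  p_k/q_k = 87/5
k=4  a_k=1  p_k/q_k = 139/8
k=5  a_k=4  p_k/q_k = 643/37
k=6  a_k=2  p_k/q_k = 1425/82
k=7  a_k=1  p_k/q_k = 2068/119
k=8  a_k=16  p_k/q_k = 34513/1986
…
k=10  a_k=2  p_k/q_k = 107675/6196
k=11  a_k=4  p_k/q_k = 467281/26889
k=12  a_k=1  p_k/q_k = 574956/33085
k=13  a_k=1  p_k/q_k = 1042237/59974
k=14  a_k=1  p_k/q_k = 1617193/93059
k=15  a_k=2  p_k/q_k = 4276623/246092
→ (4276623, 246092).  Check: 4276623²=18289504284129, 302·246092²=18289504284128, difference 1.
(x_2, y_2) = (4276623·4276623 + 302·246092·246092, 4276623·246092 + 246092·4276623) = (36579008568257, 2104885414632)
(x_3, y_3) = (4276623·36579008568257 + 302·246092·2104885414632, 4276623·2104885414632 + 246092·36579008568257) = (312869258720405635599, 18003602753159249380)
(x_4, y_4) = (4276623·312869258720405635599 + 302·246092·18003602753159249380, 4276623·18003602753159249380 + 246092·312869258720405635599) = (2676047735673238042056036097, 153989243234046232237072848)
(x_5, y_5) = (4276623·2676047735673238042056036097 + 302·246092·153989243234046232237072848, 4276623·153989243234046232237072848 + 246092·2676047735673238042056036097) = (22888894590955867721004902116885263, 1317107878734614996094061229615228)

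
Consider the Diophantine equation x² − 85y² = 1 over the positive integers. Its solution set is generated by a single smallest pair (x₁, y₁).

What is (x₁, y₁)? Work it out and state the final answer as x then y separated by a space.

[9; 4,1,1,4,18] for √85; ℓ=5 ⇒ convergent index 9
a_0=9:  p_0=9·1+0=9,  q_0=9·0+1=1
…
a_4=4:  p_4=4·83+46=378,  q_4=4·9+5=41
…
a_6=4:  p_6=4·6887+378=27926,  q_6=4·747+41=3029
a_7=1:  p_7=1·27926+6887=34813,  q_7=1·3029+747=3776
a_8=1:  p_8=1·34813+27926=62739,  q_8=1·3776+3029=6805
a_9=4:  p_9=4·62739+34813=285769,  q_9=4·6805+3776=30996
→ (285769, 30996).  Check: 285769²=81663921361, 85·30996²=81663921360, difference 1.

285769 30996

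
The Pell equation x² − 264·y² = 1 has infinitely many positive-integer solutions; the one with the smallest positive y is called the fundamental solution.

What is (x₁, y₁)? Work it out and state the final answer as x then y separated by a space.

65 4

√264 → a₀=16, period (4,32); ℓ=2 even so k=1
i=0: a=16 ⇒ p=16, q=1
i=1: a=4 ⇒ p=65, q=4
(x₁, y₁) = (65, 4);  65² − 264·4² = 1 ✓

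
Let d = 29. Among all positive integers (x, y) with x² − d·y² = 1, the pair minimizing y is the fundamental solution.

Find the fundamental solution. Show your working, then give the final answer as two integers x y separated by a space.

9801 1820

[5; 2,1,1,2,10] for √29; ℓ=5 ⇒ convergent index 9
i=0: a=5 ⇒ p=5, q=1
i=1: a=2 ⇒ p=11, q=2
…
i=3: a=1 ⇒ p=27, q=5
…
i=6: a=2 ⇒ p=1524, q=283
…
i=8: a=1 ⇒ p=3775, q=701
i=9: a=2 ⇒ p=9801, q=1820
fundamental: x₁=9801, y₁=1820  (since 96059601 − 29·3312400 = 1)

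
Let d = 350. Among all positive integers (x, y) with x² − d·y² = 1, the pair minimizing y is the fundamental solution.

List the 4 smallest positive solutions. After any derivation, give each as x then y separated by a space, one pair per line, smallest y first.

d=350: √d = [18; 1,2,2,2,1,36] (ℓ=6, even), read p_5/q_5
k=0  a_k=18  p_k/q_k = 18/1
…
k=2  a_k=2  p_k/q_k = 56/3
…
k=4  a_k=2  p_k/q_k = 318/17
k=5  a_k=1  p_k/q_k = 449/24
(x₁, y₁) = (449, 24);  449² − 350·24² = 1 ✓
(x_2, y_2) = (449·449 + 350·24·24, 449·24 + 24·449) = (403201, 21552)
(x_3, y_3) = (449·403201 + 350·24·21552, 449·21552 + 24·403201) = (362074049, 19353672)
(x_4, y_4) = (449·362074049 + 350·24·19353672, 449·19353672 + 24·362074049) = (325142092801, 17379575904)

449 24
403201 21552
362074049 19353672
325142092801 17379575904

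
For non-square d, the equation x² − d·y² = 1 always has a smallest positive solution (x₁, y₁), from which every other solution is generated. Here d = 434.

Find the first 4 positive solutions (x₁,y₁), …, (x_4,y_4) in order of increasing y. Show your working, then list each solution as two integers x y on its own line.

d=434: √d = [20; 1,4,1,40] (ℓ=4, even), read p_3/q_3
a_0=20:  p_0=20·1+0=20,  q_0=20·0+1=1
…
a_2=4:  p_2=4·21+20=104,  q_2=4·1+1=5
a_3=1:  p_3=1·104+21=125,  q_3=1·5+1=6
(x₁, y₁) = (125, 6);  125² − 434·6² = 1 ✓
k=2:  x_2 = 125·125+434·6·6 = 31249,  y_2 = 125·6+6·125 = 1500
k=3:  x_3 = 125·31249+434·6·1500 = 7812125,  y_3 = 125·1500+6·31249 = 374994
k=4:  x_4 = 125·7812125+434·6·374994 = 1953000001,  y_4 = 125·374994+6·7812125 = 93747000

125 6
31249 1500
7812125 374994
1953000001 93747000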